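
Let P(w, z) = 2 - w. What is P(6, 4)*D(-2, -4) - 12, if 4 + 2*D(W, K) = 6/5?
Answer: -32/5 ≈ -6.4000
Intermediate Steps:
D(W, K) = -7/5 (D(W, K) = -2 + (6/5)/2 = -2 + (6*(1/5))/2 = -2 + (1/2)*(6/5) = -2 + 3/5 = -7/5)
P(6, 4)*D(-2, -4) - 12 = (2 - 1*6)*(-7/5) - 12 = (2 - 6)*(-7/5) - 12 = -4*(-7/5) - 12 = 28/5 - 12 = -32/5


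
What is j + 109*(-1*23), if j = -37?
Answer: -2544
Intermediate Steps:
j + 109*(-1*23) = -37 + 109*(-1*23) = -37 + 109*(-23) = -37 - 2507 = -2544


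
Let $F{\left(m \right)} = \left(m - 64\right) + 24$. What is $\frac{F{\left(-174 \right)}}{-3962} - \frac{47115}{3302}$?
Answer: $- \frac{92981501}{6541262} \approx -14.215$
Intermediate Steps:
$F{\left(m \right)} = -40 + m$ ($F{\left(m \right)} = \left(-64 + m\right) + 24 = -40 + m$)
$\frac{F{\left(-174 \right)}}{-3962} - \frac{47115}{3302} = \frac{-40 - 174}{-3962} - \frac{47115}{3302} = \left(-214\right) \left(- \frac{1}{3962}\right) - \frac{47115}{3302} = \frac{107}{1981} - \frac{47115}{3302} = - \frac{92981501}{6541262}$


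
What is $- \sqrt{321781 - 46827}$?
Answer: $- \sqrt{274954} \approx -524.36$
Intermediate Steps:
$- \sqrt{321781 - 46827} = - \sqrt{274954}$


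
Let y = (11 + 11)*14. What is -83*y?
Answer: -25564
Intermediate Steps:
y = 308 (y = 22*14 = 308)
-83*y = -83*308 = -25564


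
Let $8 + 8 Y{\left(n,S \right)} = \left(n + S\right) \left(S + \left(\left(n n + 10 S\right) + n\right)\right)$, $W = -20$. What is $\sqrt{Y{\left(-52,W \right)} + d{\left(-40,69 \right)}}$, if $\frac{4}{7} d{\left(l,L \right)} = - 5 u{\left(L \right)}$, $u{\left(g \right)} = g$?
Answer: $\frac{i \sqrt{89971}}{2} \approx 149.98 i$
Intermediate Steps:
$Y{\left(n,S \right)} = -1 + \frac{\left(S + n\right) \left(n + n^{2} + 11 S\right)}{8}$ ($Y{\left(n,S \right)} = -1 + \frac{\left(n + S\right) \left(S + \left(\left(n n + 10 S\right) + n\right)\right)}{8} = -1 + \frac{\left(S + n\right) \left(S + \left(\left(n^{2} + 10 S\right) + n\right)\right)}{8} = -1 + \frac{\left(S + n\right) \left(S + \left(n + n^{2} + 10 S\right)\right)}{8} = -1 + \frac{\left(S + n\right) \left(n + n^{2} + 11 S\right)}{8}$)
$d{\left(l,L \right)} = - \frac{35 L}{4}$ ($d{\left(l,L \right)} = \frac{7 \left(- 5 L\right)}{4} = - \frac{35 L}{4}$)
$\sqrt{Y{\left(-52,W \right)} + d{\left(-40,69 \right)}} = \sqrt{\left(-1 + \frac{\left(-52\right)^{2}}{8} + \frac{\left(-52\right)^{3}}{8} + \frac{11 \left(-20\right)^{2}}{8} + \frac{1}{8} \left(-20\right) \left(-52\right)^{2} + \frac{3}{2} \left(-20\right) \left(-52\right)\right) - \frac{2415}{4}} = \sqrt{\left(-1 + \frac{1}{8} \cdot 2704 + \frac{1}{8} \left(-140608\right) + \frac{11}{8} \cdot 400 + \frac{1}{8} \left(-20\right) 2704 + 1560\right) - \frac{2415}{4}} = \sqrt{\left(-1 + 338 - 17576 + 550 - 6760 + 1560\right) - \frac{2415}{4}} = \sqrt{-21889 - \frac{2415}{4}} = \sqrt{- \frac{89971}{4}} = \frac{i \sqrt{89971}}{2}$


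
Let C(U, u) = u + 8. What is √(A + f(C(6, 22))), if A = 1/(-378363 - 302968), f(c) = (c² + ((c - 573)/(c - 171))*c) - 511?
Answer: 2*√129342325637730373/32022557 ≈ 22.462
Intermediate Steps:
C(U, u) = 8 + u
f(c) = -511 + c² + c*(-573 + c)/(-171 + c) (f(c) = (c² + ((-573 + c)/(-171 + c))*c) - 511 = (c² + c*(-573 + c)/(-171 + c)) - 511 = -511 + c² + c*(-573 + c)/(-171 + c))
A = -1/681331 (A = 1/(-681331) = -1/681331 ≈ -1.4677e-6)
√(A + f(C(6, 22))) = √(-1/681331 + (87381 + (8 + 22)³ - 1084*(8 + 22) - 170*(8 + 22)²)/(-171 + (8 + 22))) = √(-1/681331 + (87381 + 30³ - 1084*30 - 170*30²)/(-171 + 30)) = √(-1/681331 + (87381 + 27000 - 32520 - 170*900)/(-141)) = √(-1/681331 - (87381 + 27000 - 32520 - 153000)/141) = √(-1/681331 - 1/141*(-71139)) = √(-1/681331 + 23713/47) = √(16156401956/32022557) = 2*√129342325637730373/32022557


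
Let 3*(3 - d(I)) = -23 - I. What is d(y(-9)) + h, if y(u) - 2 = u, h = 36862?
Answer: 110611/3 ≈ 36870.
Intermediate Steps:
y(u) = 2 + u
d(I) = 32/3 + I/3 (d(I) = 3 - (-23 - I)/3 = 3 + (23/3 + I/3) = 32/3 + I/3)
d(y(-9)) + h = (32/3 + (2 - 9)/3) + 36862 = (32/3 + (⅓)*(-7)) + 36862 = (32/3 - 7/3) + 36862 = 25/3 + 36862 = 110611/3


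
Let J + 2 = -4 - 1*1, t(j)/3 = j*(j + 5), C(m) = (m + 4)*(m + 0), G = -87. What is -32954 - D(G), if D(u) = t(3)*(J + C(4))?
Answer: -34754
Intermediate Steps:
C(m) = m*(4 + m) (C(m) = (4 + m)*m = m*(4 + m))
t(j) = 3*j*(5 + j) (t(j) = 3*(j*(j + 5)) = 3*(j*(5 + j)) = 3*j*(5 + j))
J = -7 (J = -2 + (-4 - 1*1) = -2 + (-4 - 1) = -2 - 5 = -7)
D(u) = 1800 (D(u) = (3*3*(5 + 3))*(-7 + 4*(4 + 4)) = (3*3*8)*(-7 + 4*8) = 72*(-7 + 32) = 72*25 = 1800)
-32954 - D(G) = -32954 - 1*1800 = -32954 - 1800 = -34754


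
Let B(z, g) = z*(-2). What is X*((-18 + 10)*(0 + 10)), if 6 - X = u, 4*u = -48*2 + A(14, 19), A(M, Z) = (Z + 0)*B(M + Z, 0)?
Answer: -27480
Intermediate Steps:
B(z, g) = -2*z
A(M, Z) = Z*(-2*M - 2*Z) (A(M, Z) = (Z + 0)*(-2*(M + Z)) = Z*(-2*M - 2*Z))
u = -675/2 (u = (-48*2 + 2*19*(-1*14 - 1*19))/4 = (-96 + 2*19*(-14 - 19))/4 = (-96 + 2*19*(-33))/4 = (-96 - 1254)/4 = (1/4)*(-1350) = -675/2 ≈ -337.50)
X = 687/2 (X = 6 - 1*(-675/2) = 6 + 675/2 = 687/2 ≈ 343.50)
X*((-18 + 10)*(0 + 10)) = 687*((-18 + 10)*(0 + 10))/2 = 687*(-8*10)/2 = (687/2)*(-80) = -27480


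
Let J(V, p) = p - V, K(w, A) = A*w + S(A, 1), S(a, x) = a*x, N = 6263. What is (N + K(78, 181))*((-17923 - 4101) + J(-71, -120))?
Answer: -453865026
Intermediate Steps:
K(w, A) = A + A*w (K(w, A) = A*w + A*1 = A*w + A = A + A*w)
(N + K(78, 181))*((-17923 - 4101) + J(-71, -120)) = (6263 + 181*(1 + 78))*((-17923 - 4101) + (-120 - 1*(-71))) = (6263 + 181*79)*(-22024 + (-120 + 71)) = (6263 + 14299)*(-22024 - 49) = 20562*(-22073) = -453865026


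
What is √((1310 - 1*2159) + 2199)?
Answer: 15*√6 ≈ 36.742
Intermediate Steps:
√((1310 - 1*2159) + 2199) = √((1310 - 2159) + 2199) = √(-849 + 2199) = √1350 = 15*√6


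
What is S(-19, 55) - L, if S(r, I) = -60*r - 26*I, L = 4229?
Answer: -4519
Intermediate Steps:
S(-19, 55) - L = (-60*(-19) - 26*55) - 1*4229 = (1140 - 1430) - 4229 = -290 - 4229 = -4519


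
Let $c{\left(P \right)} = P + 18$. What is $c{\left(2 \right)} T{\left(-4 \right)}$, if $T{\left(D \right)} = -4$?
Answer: $-80$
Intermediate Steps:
$c{\left(P \right)} = 18 + P$
$c{\left(2 \right)} T{\left(-4 \right)} = \left(18 + 2\right) \left(-4\right) = 20 \left(-4\right) = -80$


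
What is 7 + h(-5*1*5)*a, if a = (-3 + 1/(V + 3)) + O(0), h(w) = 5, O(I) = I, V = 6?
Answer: -67/9 ≈ -7.4444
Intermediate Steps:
a = -26/9 (a = (-3 + 1/(6 + 3)) + 0 = (-3 + 1/9) + 0 = (-3 + ⅑) + 0 = -26/9 + 0 = -26/9 ≈ -2.8889)
7 + h(-5*1*5)*a = 7 + 5*(-26/9) = 7 - 130/9 = -67/9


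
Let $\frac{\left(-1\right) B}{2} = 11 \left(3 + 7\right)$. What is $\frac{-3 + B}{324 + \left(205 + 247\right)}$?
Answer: $- \frac{223}{776} \approx -0.28737$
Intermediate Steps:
$B = -220$ ($B = - 2 \cdot 11 \left(3 + 7\right) = - 2 \cdot 11 \cdot 10 = \left(-2\right) 110 = -220$)
$\frac{-3 + B}{324 + \left(205 + 247\right)} = \frac{-3 - 220}{324 + \left(205 + 247\right)} = - \frac{223}{324 + 452} = - \frac{223}{776}$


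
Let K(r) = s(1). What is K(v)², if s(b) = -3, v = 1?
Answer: 9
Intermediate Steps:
K(r) = -3
K(v)² = (-3)² = 9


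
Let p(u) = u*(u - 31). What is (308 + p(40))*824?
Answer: 550432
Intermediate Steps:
p(u) = u*(-31 + u)
(308 + p(40))*824 = (308 + 40*(-31 + 40))*824 = (308 + 40*9)*824 = (308 + 360)*824 = 668*824 = 550432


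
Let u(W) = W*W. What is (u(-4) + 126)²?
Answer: 20164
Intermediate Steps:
u(W) = W²
(u(-4) + 126)² = ((-4)² + 126)² = (16 + 126)² = 142² = 20164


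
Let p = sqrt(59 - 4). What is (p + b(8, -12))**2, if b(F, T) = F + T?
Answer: (-4 + sqrt(55))**2 ≈ 11.670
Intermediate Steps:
p = sqrt(55) ≈ 7.4162
(p + b(8, -12))**2 = (sqrt(55) + (8 - 12))**2 = (sqrt(55) - 4)**2 = (-4 + sqrt(55))**2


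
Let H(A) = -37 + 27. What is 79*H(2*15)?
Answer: -790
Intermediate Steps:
H(A) = -10
79*H(2*15) = 79*(-10) = -790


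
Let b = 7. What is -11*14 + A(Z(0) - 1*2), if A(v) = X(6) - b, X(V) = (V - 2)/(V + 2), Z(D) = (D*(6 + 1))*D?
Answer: -321/2 ≈ -160.50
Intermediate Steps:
Z(D) = 7*D² (Z(D) = (D*7)*D = (7*D)*D = 7*D²)
X(V) = (-2 + V)/(2 + V)
A(v) = -13/2 (A(v) = (-2 + 6)/(2 + 6) - 1*7 = 4/8 - 7 = (⅛)*4 - 7 = ½ - 7 = -13/2)
-11*14 + A(Z(0) - 1*2) = -11*14 - 13/2 = -154 - 13/2 = -321/2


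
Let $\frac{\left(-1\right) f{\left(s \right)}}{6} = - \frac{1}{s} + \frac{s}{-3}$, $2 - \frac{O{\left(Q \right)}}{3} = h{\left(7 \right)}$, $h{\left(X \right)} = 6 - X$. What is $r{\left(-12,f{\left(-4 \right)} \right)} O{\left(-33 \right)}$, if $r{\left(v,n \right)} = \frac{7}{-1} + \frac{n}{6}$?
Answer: $- \frac{309}{4} \approx -77.25$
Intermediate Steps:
$O{\left(Q \right)} = 9$ ($O{\left(Q \right)} = 6 - 3 \left(6 - 7\right) = 6 - -3 = 6 + 3 = 9$)
$f{\left(s \right)} = 2 s + \frac{6}{s}$ ($f{\left(s \right)} = - 6 \left(- \frac{1}{s} + \frac{s}{-3}\right) = - 6 \left(- \frac{1}{s} + s \left(- \frac{1}{3}\right)\right) = - 6 \left(- \frac{1}{s} - \frac{s}{3}\right) = 2 s + \frac{6}{s}$)
$r{\left(v,n \right)} = -7 + \frac{n}{6}$ ($r{\left(v,n \right)} = 7 \left(-1\right) + n \frac{1}{6} = -7 + \frac{n}{6}$)
$r{\left(-12,f{\left(-4 \right)} \right)} O{\left(-33 \right)} = \left(-7 + \frac{2 \left(-4\right) + \frac{6}{-4}}{6}\right) 9 = \left(-7 + \frac{-8 + 6 \left(- \frac{1}{4}\right)}{6}\right) 9 = \left(-7 + \frac{-8 - \frac{3}{2}}{6}\right) 9 = \left(-7 + \frac{1}{6} \left(- \frac{19}{2}\right)\right) 9 = \left(-7 - \frac{19}{12}\right) 9 = \left(- \frac{103}{12}\right) 9 = - \frac{309}{4}$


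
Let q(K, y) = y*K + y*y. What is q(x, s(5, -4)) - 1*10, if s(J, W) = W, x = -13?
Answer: 58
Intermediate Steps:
q(K, y) = y² + K*y (q(K, y) = K*y + y² = y² + K*y)
q(x, s(5, -4)) - 1*10 = -4*(-13 - 4) - 1*10 = -4*(-17) - 10 = 68 - 10 = 58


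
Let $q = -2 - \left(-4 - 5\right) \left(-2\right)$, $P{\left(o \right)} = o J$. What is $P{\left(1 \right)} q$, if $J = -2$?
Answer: $40$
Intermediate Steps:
$P{\left(o \right)} = - 2 o$ ($P{\left(o \right)} = o \left(-2\right) = - 2 o$)
$q = -20$ ($q = -2 - \left(-9\right) \left(-2\right) = -2 - 18 = -20$)
$P{\left(1 \right)} q = \left(-2\right) 1 \left(-20\right) = \left(-2\right) \left(-20\right) = 40$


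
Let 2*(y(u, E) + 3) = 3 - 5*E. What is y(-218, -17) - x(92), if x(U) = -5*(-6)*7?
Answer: -169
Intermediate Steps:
y(u, E) = -3/2 - 5*E/2 (y(u, E) = -3 + (3 - 5*E)/2 = -3 + (3/2 - 5*E/2) = -3/2 - 5*E/2)
x(U) = 210 (x(U) = 30*7 = 210)
y(-218, -17) - x(92) = (-3/2 - 5/2*(-17)) - 1*210 = (-3/2 + 85/2) - 210 = 41 - 210 = -169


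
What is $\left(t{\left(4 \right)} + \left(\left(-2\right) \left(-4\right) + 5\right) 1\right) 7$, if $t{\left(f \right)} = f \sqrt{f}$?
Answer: $147$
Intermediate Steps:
$t{\left(f \right)} = f^{\frac{3}{2}}$
$\left(t{\left(4 \right)} + \left(\left(-2\right) \left(-4\right) + 5\right) 1\right) 7 = \left(4^{\frac{3}{2}} + \left(\left(-2\right) \left(-4\right) + 5\right) 1\right) 7 = \left(8 + \left(8 + 5\right) 1\right) 7 = \left(8 + 13 \cdot 1\right) 7 = \left(8 + 13\right) 7 = 21 \cdot 7 = 147$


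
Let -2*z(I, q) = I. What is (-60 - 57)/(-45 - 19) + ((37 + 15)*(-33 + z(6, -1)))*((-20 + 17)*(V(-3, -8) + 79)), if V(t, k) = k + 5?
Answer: 27316341/64 ≈ 4.2682e+5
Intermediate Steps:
z(I, q) = -I/2
V(t, k) = 5 + k
(-60 - 57)/(-45 - 19) + ((37 + 15)*(-33 + z(6, -1)))*((-20 + 17)*(V(-3, -8) + 79)) = (-60 - 57)/(-45 - 19) + ((37 + 15)*(-33 - ½*6))*((-20 + 17)*((5 - 8) + 79)) = -117/(-64) + (52*(-33 - 3))*(-3*(-3 + 79)) = -117*(-1/64) + (52*(-36))*(-3*76) = 117/64 - 1872*(-228) = 117/64 + 426816 = 27316341/64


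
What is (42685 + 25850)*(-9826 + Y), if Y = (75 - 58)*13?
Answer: -658278675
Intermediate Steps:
Y = 221 (Y = 17*13 = 221)
(42685 + 25850)*(-9826 + Y) = (42685 + 25850)*(-9826 + 221) = 68535*(-9605) = -658278675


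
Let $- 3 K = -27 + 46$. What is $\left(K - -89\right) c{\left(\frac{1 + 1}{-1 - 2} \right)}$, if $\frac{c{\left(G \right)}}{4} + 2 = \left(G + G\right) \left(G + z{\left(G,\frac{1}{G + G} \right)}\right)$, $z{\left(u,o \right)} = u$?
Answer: $- \frac{1984}{27} \approx -73.481$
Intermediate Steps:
$K = - \frac{19}{3}$ ($K = - \frac{-27 + 46}{3} = \left(- \frac{1}{3}\right) 19 = - \frac{19}{3} \approx -6.3333$)
$c{\left(G \right)} = -8 + 16 G^{2}$ ($c{\left(G \right)} = -8 + 4 \left(G + G\right) \left(G + G\right) = -8 + 4 \cdot 2 G 2 G = -8 + 4 \cdot 4 G^{2} = -8 + 16 G^{2}$)
$\left(K - -89\right) c{\left(\frac{1 + 1}{-1 - 2} \right)} = \left(- \frac{19}{3} - -89\right) \left(-8 + 16 \left(\frac{1 + 1}{-1 - 2}\right)^{2}\right) = \left(- \frac{19}{3} + 89\right) \left(-8 + 16 \left(\frac{2}{-3}\right)^{2}\right) = \frac{248 \left(-8 + 16 \left(2 \left(- \frac{1}{3}\right)\right)^{2}\right)}{3} = \frac{248 \left(-8 + 16 \left(- \frac{2}{3}\right)^{2}\right)}{3} = \frac{248 \left(-8 + 16 \cdot \frac{4}{9}\right)}{3} = \frac{248 \left(-8 + \frac{64}{9}\right)}{3} = \frac{248}{3} \left(- \frac{8}{9}\right) = - \frac{1984}{27}$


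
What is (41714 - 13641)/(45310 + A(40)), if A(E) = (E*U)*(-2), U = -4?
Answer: 28073/45630 ≈ 0.61523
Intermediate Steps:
A(E) = 8*E (A(E) = (E*(-4))*(-2) = -4*E*(-2) = 8*E)
(41714 - 13641)/(45310 + A(40)) = (41714 - 13641)/(45310 + 8*40) = 28073/(45310 + 320) = 28073/45630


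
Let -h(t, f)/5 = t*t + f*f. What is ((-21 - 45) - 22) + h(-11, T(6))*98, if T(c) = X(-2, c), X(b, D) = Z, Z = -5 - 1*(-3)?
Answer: -61338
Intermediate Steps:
Z = -2 (Z = -5 + 3 = -2)
X(b, D) = -2
T(c) = -2
h(t, f) = -5*f**2 - 5*t**2 (h(t, f) = -5*(t*t + f*f) = -5*(t**2 + f**2) = -5*(f**2 + t**2) = -5*f**2 - 5*t**2)
((-21 - 45) - 22) + h(-11, T(6))*98 = ((-21 - 45) - 22) + (-5*(-2)**2 - 5*(-11)**2)*98 = (-66 - 22) + (-5*4 - 5*121)*98 = -88 + (-20 - 605)*98 = -88 - 625*98 = -88 - 61250 = -61338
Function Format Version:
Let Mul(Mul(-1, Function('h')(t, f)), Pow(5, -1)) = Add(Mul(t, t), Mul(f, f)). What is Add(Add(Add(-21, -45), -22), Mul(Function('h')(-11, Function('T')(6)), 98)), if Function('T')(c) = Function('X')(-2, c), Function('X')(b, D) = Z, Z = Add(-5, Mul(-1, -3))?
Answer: -61338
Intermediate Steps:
Z = -2 (Z = Add(-5, 3) = -2)
Function('X')(b, D) = -2
Function('T')(c) = -2
Function('h')(t, f) = Add(Mul(-5, Pow(f, 2)), Mul(-5, Pow(t, 2))) (Function('h')(t, f) = Mul(-5, Add(Mul(t, t), Mul(f, f))) = Mul(-5, Add(Pow(t, 2), Pow(f, 2))) = Mul(-5, Add(Pow(f, 2), Pow(t, 2))) = Add(Mul(-5, Pow(f, 2)), Mul(-5, Pow(t, 2))))
Add(Add(Add(-21, -45), -22), Mul(Function('h')(-11, Function('T')(6)), 98)) = Add(Add(Add(-21, -45), -22), Mul(Add(Mul(-5, Pow(-2, 2)), Mul(-5, Pow(-11, 2))), 98)) = Add(Add(-66, -22), Mul(Add(Mul(-5, 4), Mul(-5, 121)), 98)) = Add(-88, Mul(Add(-20, -605), 98)) = Add(-88, Mul(-625, 98)) = Add(-88, -61250) = -61338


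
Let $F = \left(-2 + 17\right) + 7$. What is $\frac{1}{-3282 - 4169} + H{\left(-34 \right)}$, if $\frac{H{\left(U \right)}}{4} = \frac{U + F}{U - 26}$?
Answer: $\frac{29799}{37255} \approx 0.79987$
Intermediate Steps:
$F = 22$ ($F = 15 + 7 = 22$)
$H{\left(U \right)} = \frac{4 \left(22 + U\right)}{-26 + U}$ ($H{\left(U \right)} = 4 \frac{U + 22}{U - 26} = 4 \frac{22 + U}{U - 26} = 4 \frac{22 + U}{-26 + U} = \frac{4 \left(22 + U\right)}{-26 + U}$)
$\frac{1}{-3282 - 4169} + H{\left(-34 \right)} = \frac{1}{-3282 - 4169} + \frac{4 \left(22 - 34\right)}{-26 - 34} = \frac{1}{-7451} + 4 \frac{1}{-60} \left(-12\right) = - \frac{1}{7451} + 4 \left(- \frac{1}{60}\right) \left(-12\right) = - \frac{1}{7451} + \frac{4}{5} = \frac{29799}{37255}$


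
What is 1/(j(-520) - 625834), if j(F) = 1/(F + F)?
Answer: -1040/650867361 ≈ -1.5979e-6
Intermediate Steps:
j(F) = 1/(2*F)
1/(j(-520) - 625834) = 1/((½)/(-520) - 625834) = 1/((½)*(-1/520) - 625834) = 1/(-1/1040 - 625834) = 1/(-650867361/1040) = -1040/650867361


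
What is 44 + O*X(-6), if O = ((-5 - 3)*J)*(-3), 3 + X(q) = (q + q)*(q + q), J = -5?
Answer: -16876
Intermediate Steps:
X(q) = -3 + 4*q² (X(q) = -3 + (q + q)*(q + q) = -3 + (2*q)*(2*q) = -3 + 4*q²)
O = -120 (O = ((-5 - 3)*(-5))*(-3) = -8*(-5)*(-3) = 40*(-3) = -120)
44 + O*X(-6) = 44 - 120*(-3 + 4*(-6)²) = 44 - 120*(-3 + 4*36) = 44 - 120*(-3 + 144) = 44 - 120*141 = 44 - 16920 = -16876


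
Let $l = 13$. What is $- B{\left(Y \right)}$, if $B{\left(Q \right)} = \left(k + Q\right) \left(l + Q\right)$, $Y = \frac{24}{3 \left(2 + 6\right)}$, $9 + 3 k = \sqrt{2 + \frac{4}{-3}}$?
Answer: $28 - \frac{14 \sqrt{6}}{9} \approx 24.19$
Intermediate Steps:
$k = -3 + \frac{\sqrt{6}}{9}$ ($k = -3 + \frac{\sqrt{2 + \frac{4}{-3}}}{3} = -3 + \frac{\sqrt{2 + 4 \left(- \frac{1}{3}\right)}}{3} = -3 + \frac{\sqrt{2 - \frac{4}{3}}}{3} = -3 + \frac{\sqrt{\frac{2}{3}}}{3} = -3 + \frac{\frac{1}{3} \sqrt{6}}{3} = -3 + \frac{\sqrt{6}}{9} \approx -2.7278$)
$Y = 1$ ($Y = \frac{24}{3 \cdot 8} = \frac{24}{24} = 24 \cdot \frac{1}{24} = 1$)
$B{\left(Q \right)} = \left(13 + Q\right) \left(-3 + Q + \frac{\sqrt{6}}{9}\right)$ ($B{\left(Q \right)} = \left(\left(-3 + \frac{\sqrt{6}}{9}\right) + Q\right) \left(13 + Q\right) = \left(-3 + Q + \frac{\sqrt{6}}{9}\right) \left(13 + Q\right) = \left(13 + Q\right) \left(-3 + Q + \frac{\sqrt{6}}{9}\right)$)
$- B{\left(Y \right)} = - (-39 + 1^{2} + 10 \cdot 1 + \frac{13 \sqrt{6}}{9} + \frac{1}{9} \cdot 1 \sqrt{6}) = - (-39 + 1 + 10 + \frac{13 \sqrt{6}}{9} + \frac{\sqrt{6}}{9}) = - (-28 + \frac{14 \sqrt{6}}{9}) = 28 - \frac{14 \sqrt{6}}{9}$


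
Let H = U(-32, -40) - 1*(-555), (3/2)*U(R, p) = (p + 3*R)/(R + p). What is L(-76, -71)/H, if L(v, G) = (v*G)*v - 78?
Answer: -11074698/15019 ≈ -737.38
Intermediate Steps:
U(R, p) = 2*(p + 3*R)/(3*(R + p)) (U(R, p) = 2*((p + 3*R)/(R + p))/3 = 2*(p + 3*R)/(3*(R + p)))
H = 15019/27 (H = (2*(-32) + (2/3)*(-40))/(-32 - 40) - 1*(-555) = (-64 - 80/3)/(-72) + 555 = -1/72*(-272/3) + 555 = 34/27 + 555 = 15019/27 ≈ 556.26)
L(v, G) = -78 + G*v**2 (L(v, G) = (G*v)*v - 78 = G*v**2 - 78 = -78 + G*v**2)
L(-76, -71)/H = (-78 - 71*(-76)**2)/(15019/27) = (-78 - 71*5776)*(27/15019) = (-78 - 410096)*(27/15019) = -410174*27/15019 = -11074698/15019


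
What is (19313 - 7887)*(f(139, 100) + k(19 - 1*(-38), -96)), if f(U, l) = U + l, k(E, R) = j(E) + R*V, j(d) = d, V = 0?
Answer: 3382096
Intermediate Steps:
k(E, R) = E (k(E, R) = E + R*0 = E + 0 = E)
(19313 - 7887)*(f(139, 100) + k(19 - 1*(-38), -96)) = (19313 - 7887)*((139 + 100) + (19 - 1*(-38))) = 11426*(239 + (19 + 38)) = 11426*(239 + 57) = 11426*296 = 3382096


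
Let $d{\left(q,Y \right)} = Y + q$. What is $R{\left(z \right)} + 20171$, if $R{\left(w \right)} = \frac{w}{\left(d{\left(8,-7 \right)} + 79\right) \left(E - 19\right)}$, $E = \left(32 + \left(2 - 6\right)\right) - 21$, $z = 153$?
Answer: $\frac{6454669}{320} \approx 20171.0$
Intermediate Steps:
$E = 7$ ($E = \left(32 + \left(2 - 6\right)\right) - 21 = \left(32 - 4\right) - 21 = 28 - 21 = 7$)
$R{\left(w \right)} = - \frac{w}{960}$ ($R{\left(w \right)} = \frac{w}{\left(\left(-7 + 8\right) + 79\right) \left(7 - 19\right)} = \frac{w}{\left(1 + 79\right) \left(-12\right)} = \frac{w}{80 \left(-12\right)} = \frac{w}{-960} = w \left(- \frac{1}{960}\right) = - \frac{w}{960}$)
$R{\left(z \right)} + 20171 = \left(- \frac{1}{960}\right) 153 + 20171 = - \frac{51}{320} + 20171 = \frac{6454669}{320}$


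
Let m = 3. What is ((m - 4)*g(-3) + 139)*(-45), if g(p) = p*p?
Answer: -5850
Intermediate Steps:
g(p) = p**2
((m - 4)*g(-3) + 139)*(-45) = ((3 - 4)*(-3)**2 + 139)*(-45) = (-1*9 + 139)*(-45) = (-9 + 139)*(-45) = 130*(-45) = -5850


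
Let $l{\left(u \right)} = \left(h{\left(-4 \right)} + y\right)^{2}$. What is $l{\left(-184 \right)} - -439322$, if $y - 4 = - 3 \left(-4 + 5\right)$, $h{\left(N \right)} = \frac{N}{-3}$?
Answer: $\frac{3953947}{9} \approx 4.3933 \cdot 10^{5}$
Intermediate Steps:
$h{\left(N \right)} = - \frac{N}{3}$ ($h{\left(N \right)} = N \left(- \frac{1}{3}\right) = - \frac{N}{3}$)
$y = 1$ ($y = 4 - 3 \left(-4 + 5\right) = 4 - 3 = 1$)
$l{\left(u \right)} = \frac{49}{9}$ ($l{\left(u \right)} = \left(\left(- \frac{1}{3}\right) \left(-4\right) + 1\right)^{2} = \left(\frac{4}{3} + 1\right)^{2} = \left(\frac{7}{3}\right)^{2} = \frac{49}{9}$)
$l{\left(-184 \right)} - -439322 = \frac{49}{9} - -439322 = \frac{49}{9} + 439322 = \frac{3953947}{9}$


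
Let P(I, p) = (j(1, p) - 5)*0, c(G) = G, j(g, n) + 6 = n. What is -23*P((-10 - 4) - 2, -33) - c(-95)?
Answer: 95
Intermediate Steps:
j(g, n) = -6 + n
P(I, p) = 0 (P(I, p) = ((-6 + p) - 5)*0 = (-11 + p)*0 = 0)
-23*P((-10 - 4) - 2, -33) - c(-95) = -23*0 - 1*(-95) = 0 + 95 = 95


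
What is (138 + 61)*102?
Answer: 20298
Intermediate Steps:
(138 + 61)*102 = 199*102 = 20298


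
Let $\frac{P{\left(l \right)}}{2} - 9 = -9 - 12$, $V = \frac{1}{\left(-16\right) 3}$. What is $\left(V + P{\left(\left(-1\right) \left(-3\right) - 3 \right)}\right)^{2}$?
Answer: $\frac{1329409}{2304} \approx 577.0$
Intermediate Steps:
$V = - \frac{1}{48}$ ($V = \frac{1}{-48} = - \frac{1}{48} \approx -0.020833$)
$P{\left(l \right)} = -24$ ($P{\left(l \right)} = 18 + 2 \left(-9 - 12\right) = 18 + 2 \left(-21\right) = 18 - 42 = -24$)
$\left(V + P{\left(\left(-1\right) \left(-3\right) - 3 \right)}\right)^{2} = \left(- \frac{1}{48} - 24\right)^{2} = \left(- \frac{1153}{48}\right)^{2} = \frac{1329409}{2304}$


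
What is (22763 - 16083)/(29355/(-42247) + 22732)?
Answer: 282209960/960329449 ≈ 0.29387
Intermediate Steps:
(22763 - 16083)/(29355/(-42247) + 22732) = 6680/(29355*(-1/42247) + 22732) = 6680/(-29355/42247 + 22732) = 6680/(960329449/42247) = 6680*(42247/960329449) = 282209960/960329449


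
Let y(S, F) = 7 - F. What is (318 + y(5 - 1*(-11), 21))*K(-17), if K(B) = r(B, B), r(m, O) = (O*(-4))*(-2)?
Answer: -41344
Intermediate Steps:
r(m, O) = 8*O (r(m, O) = -4*O*(-2) = 8*O)
K(B) = 8*B
(318 + y(5 - 1*(-11), 21))*K(-17) = (318 + (7 - 1*21))*(8*(-17)) = (318 + (7 - 21))*(-136) = (318 - 14)*(-136) = 304*(-136) = -41344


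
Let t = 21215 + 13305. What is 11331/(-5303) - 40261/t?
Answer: -604650203/183059560 ≈ -3.3030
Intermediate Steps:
t = 34520
11331/(-5303) - 40261/t = 11331/(-5303) - 40261/34520 = 11331*(-1/5303) - 40261*1/34520 = -11331/5303 - 40261/34520 = -604650203/183059560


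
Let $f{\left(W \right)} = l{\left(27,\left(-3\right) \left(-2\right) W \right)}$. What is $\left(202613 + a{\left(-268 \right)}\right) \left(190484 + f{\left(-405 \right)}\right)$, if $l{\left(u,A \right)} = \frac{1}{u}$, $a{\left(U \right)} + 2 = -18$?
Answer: $\frac{347316592639}{9} \approx 3.8591 \cdot 10^{10}$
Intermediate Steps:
$a{\left(U \right)} = -20$ ($a{\left(U \right)} = -2 - 18 = -20$)
$f{\left(W \right)} = \frac{1}{27}$
$\left(202613 + a{\left(-268 \right)}\right) \left(190484 + f{\left(-405 \right)}\right) = \left(202613 - 20\right) \left(190484 + \frac{1}{27}\right) = 202593 \cdot \frac{5143069}{27} = \frac{347316592639}{9}$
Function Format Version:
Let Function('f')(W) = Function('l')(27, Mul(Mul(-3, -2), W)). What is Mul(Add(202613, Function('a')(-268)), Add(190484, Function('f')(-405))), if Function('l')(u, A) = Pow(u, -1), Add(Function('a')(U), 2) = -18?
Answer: Rational(347316592639, 9) ≈ 3.8591e+10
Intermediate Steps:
Function('a')(U) = -20 (Function('a')(U) = Add(-2, -18) = -20)
Function('f')(W) = Rational(1, 27) (Function('f')(W) = Pow(27, -1) = Rational(1, 27))
Mul(Add(202613, Function('a')(-268)), Add(190484, Function('f')(-405))) = Mul(Add(202613, -20), Add(190484, Rational(1, 27))) = Mul(202593, Rational(5143069, 27)) = Rational(347316592639, 9)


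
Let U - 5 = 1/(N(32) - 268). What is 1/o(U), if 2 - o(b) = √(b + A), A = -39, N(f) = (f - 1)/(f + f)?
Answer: 17121/325331 + I*√9967469538/650662 ≈ 0.052626 + 0.15344*I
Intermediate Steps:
N(f) = (-1 + f)/(2*f) (N(f) = (-1 + f)/((2*f)) = (-1 + f)*(1/(2*f)) = (-1 + f)/(2*f))
U = 85541/17121 (U = 5 + 1/((½)*(-1 + 32)/32 - 268) = 5 + 1/((½)*(1/32)*31 - 268) = 5 + 1/(31/64 - 268) = 5 + 1/(-17121/64) = 5 - 64/17121 = 85541/17121 ≈ 4.9963)
o(b) = 2 - √(-39 + b) (o(b) = 2 - √(b - 39) = 2 - √(-39 + b))
1/o(U) = 1/(2 - √(-39 + 85541/17121)) = 1/(2 - √(-582178/17121)) = 1/(2 - I*√9967469538/17121)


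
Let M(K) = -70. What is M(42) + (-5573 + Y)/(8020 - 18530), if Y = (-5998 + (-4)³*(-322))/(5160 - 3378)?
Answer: -108425077/1560735 ≈ -69.470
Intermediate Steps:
Y = 2435/297 (Y = (-5998 - 64*(-322))/1782 = (-5998 + 20608)*(1/1782) = 14610*(1/1782) = 2435/297 ≈ 8.1987)
M(42) + (-5573 + Y)/(8020 - 18530) = -70 + (-5573 + 2435/297)/(8020 - 18530) = -70 - 1652746/297/(-10510) = -70 - 1652746/297*(-1/10510) = -70 + 826373/1560735 = -108425077/1560735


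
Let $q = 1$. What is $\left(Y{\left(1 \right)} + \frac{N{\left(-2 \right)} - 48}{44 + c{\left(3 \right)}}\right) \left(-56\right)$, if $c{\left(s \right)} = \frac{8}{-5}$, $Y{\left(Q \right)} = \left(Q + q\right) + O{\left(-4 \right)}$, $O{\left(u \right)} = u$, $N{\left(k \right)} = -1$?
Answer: $\frac{9366}{53} \approx 176.72$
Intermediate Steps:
$Y{\left(Q \right)} = -3 + Q$ ($Y{\left(Q \right)} = \left(Q + 1\right) - 4 = \left(1 + Q\right) - 4 = -3 + Q$)
$c{\left(s \right)} = - \frac{8}{5}$ ($c{\left(s \right)} = 8 \left(- \frac{1}{5}\right) = - \frac{8}{5}$)
$\left(Y{\left(1 \right)} + \frac{N{\left(-2 \right)} - 48}{44 + c{\left(3 \right)}}\right) \left(-56\right) = \left(\left(-3 + 1\right) + \frac{-1 - 48}{44 - \frac{8}{5}}\right) \left(-56\right) = \left(-2 - \frac{49}{\frac{212}{5}}\right) \left(-56\right) = \left(-2 - \frac{245}{212}\right) \left(-56\right) = \left(- \frac{669}{212}\right) \left(-56\right) = \frac{9366}{53}$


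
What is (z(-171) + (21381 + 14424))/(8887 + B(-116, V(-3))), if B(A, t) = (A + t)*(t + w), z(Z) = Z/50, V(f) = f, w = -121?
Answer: 596693/394050 ≈ 1.5143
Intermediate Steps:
z(Z) = Z/50 (z(Z) = Z*(1/50) = Z/50)
B(A, t) = (-121 + t)*(A + t) (B(A, t) = (A + t)*(t - 121) = (A + t)*(-121 + t) = (-121 + t)*(A + t))
(z(-171) + (21381 + 14424))/(8887 + B(-116, V(-3))) = ((1/50)*(-171) + (21381 + 14424))/(8887 + ((-3)**2 - 121*(-116) - 121*(-3) - 116*(-3))) = (-171/50 + 35805)/(8887 + (9 + 14036 + 363 + 348)) = 1790079/(50*(8887 + 14756)) = (1790079/50)/23643 = (1790079/50)*(1/23643) = 596693/394050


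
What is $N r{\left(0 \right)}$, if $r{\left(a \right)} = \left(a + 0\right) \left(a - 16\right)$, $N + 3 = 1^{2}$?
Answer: $0$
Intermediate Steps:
$N = -2$ ($N = -3 + 1^{2} = -3 + 1 = -2$)
$r{\left(a \right)} = a \left(-16 + a\right)$
$N r{\left(0 \right)} = - 2 \cdot 0 \left(-16 + 0\right) = - 2 \cdot 0 \left(-16\right) = \left(-2\right) 0 = 0$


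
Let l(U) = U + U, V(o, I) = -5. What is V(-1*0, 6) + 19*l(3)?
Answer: 109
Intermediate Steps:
l(U) = 2*U
V(-1*0, 6) + 19*l(3) = -5 + 19*(2*3) = -5 + 19*6 = -5 + 114 = 109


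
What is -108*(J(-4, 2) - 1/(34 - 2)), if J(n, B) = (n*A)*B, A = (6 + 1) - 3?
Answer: 27675/8 ≈ 3459.4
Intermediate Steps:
A = 4 (A = 7 - 3 = 4)
J(n, B) = 4*B*n (J(n, B) = (n*4)*B = (4*n)*B = 4*B*n)
-108*(J(-4, 2) - 1/(34 - 2)) = -108*(4*2*(-4) - 1/(34 - 2)) = -108*(-32 - 1/32) = -108*(-1025/32) = 27675/8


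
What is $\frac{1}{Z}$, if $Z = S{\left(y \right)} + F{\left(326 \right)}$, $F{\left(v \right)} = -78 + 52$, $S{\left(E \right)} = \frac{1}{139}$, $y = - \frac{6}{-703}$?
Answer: $- \frac{139}{3613} \approx -0.038472$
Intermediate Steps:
$y = \frac{6}{703}$ ($y = \left(-6\right) \left(- \frac{1}{703}\right) = \frac{6}{703} \approx 0.0085348$)
$S{\left(E \right)} = \frac{1}{139}$
$F{\left(v \right)} = -26$
$Z = - \frac{3613}{139}$ ($Z = \frac{1}{139} - 26 = - \frac{3613}{139} \approx -25.993$)
$\frac{1}{Z} = \frac{1}{- \frac{3613}{139}} = - \frac{139}{3613}$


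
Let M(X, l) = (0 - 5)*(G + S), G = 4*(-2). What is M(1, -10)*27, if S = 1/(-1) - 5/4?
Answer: 5535/4 ≈ 1383.8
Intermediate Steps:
G = -8
S = -9/4 (S = 1*(-1) - 5*¼ = -1 - 5/4 = -9/4 ≈ -2.2500)
M(X, l) = 205/4 (M(X, l) = (0 - 5)*(-8 - 9/4) = -5*(-41/4) = 205/4)
M(1, -10)*27 = (205/4)*27 = 5535/4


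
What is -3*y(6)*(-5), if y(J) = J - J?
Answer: 0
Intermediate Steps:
y(J) = 0
-3*y(6)*(-5) = -3*0*(-5) = 0*(-5) = 0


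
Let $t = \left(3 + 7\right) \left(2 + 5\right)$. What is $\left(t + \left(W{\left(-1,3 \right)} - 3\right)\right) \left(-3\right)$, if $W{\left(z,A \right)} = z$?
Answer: $-198$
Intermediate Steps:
$t = 70$ ($t = 10 \cdot 7 = 70$)
$\left(t + \left(W{\left(-1,3 \right)} - 3\right)\right) \left(-3\right) = \left(70 - 4\right) \left(-3\right) = 66 \left(-3\right) = -198$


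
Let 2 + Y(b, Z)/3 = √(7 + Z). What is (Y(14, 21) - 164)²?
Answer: 29152 - 2040*√7 ≈ 23755.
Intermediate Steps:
Y(b, Z) = -6 + 3*√(7 + Z)
(Y(14, 21) - 164)² = ((-6 + 3*√(7 + 21)) - 164)² = ((-6 + 3*√28) - 164)² = ((-6 + 3*(2*√7)) - 164)² = ((-6 + 6*√7) - 164)² = (-170 + 6*√7)²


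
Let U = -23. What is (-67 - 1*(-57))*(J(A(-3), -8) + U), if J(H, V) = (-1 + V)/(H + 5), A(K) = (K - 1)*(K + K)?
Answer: 6760/29 ≈ 233.10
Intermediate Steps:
A(K) = 2*K*(-1 + K) (A(K) = (-1 + K)*(2*K) = 2*K*(-1 + K))
J(H, V) = (-1 + V)/(5 + H)
(-67 - 1*(-57))*(J(A(-3), -8) + U) = (-67 - 1*(-57))*((-1 - 8)/(5 + 2*(-3)*(-1 - 3)) - 23) = (-67 + 57)*(-9/(5 + 2*(-3)*(-4)) - 23) = -10*(-9/(5 + 24) - 23) = -10*(-9/29 - 23) = -10*(-676/29) = 6760/29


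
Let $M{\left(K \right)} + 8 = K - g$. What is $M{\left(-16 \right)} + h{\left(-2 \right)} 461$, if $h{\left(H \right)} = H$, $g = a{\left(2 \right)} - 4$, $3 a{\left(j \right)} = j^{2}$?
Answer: $- \frac{2830}{3} \approx -943.33$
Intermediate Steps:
$a{\left(j \right)} = \frac{j^{2}}{3}$
$g = - \frac{8}{3}$ ($g = \frac{2^{2}}{3} - 4 = \frac{1}{3} \cdot 4 - 4 = \frac{4}{3} - 4 = - \frac{8}{3} \approx -2.6667$)
$M{\left(K \right)} = - \frac{16}{3} + K$ ($M{\left(K \right)} = -8 + \left(K - - \frac{8}{3}\right) = -8 + \left(K + \frac{8}{3}\right) = -8 + \left(\frac{8}{3} + K\right) = - \frac{16}{3} + K$)
$M{\left(-16 \right)} + h{\left(-2 \right)} 461 = \left(- \frac{16}{3} - 16\right) - 922 = - \frac{64}{3} - 922 = - \frac{2830}{3}$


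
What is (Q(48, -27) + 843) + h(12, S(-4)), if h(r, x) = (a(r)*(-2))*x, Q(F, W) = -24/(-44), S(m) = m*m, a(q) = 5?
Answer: 7519/11 ≈ 683.54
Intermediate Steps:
S(m) = m²
Q(F, W) = 6/11 (Q(F, W) = -24*(-1/44) = 6/11)
h(r, x) = -10*x (h(r, x) = (5*(-2))*x = -10*x)
(Q(48, -27) + 843) + h(12, S(-4)) = (6/11 + 843) - 10*(-4)² = 9279/11 - 10*16 = 9279/11 - 160 = 7519/11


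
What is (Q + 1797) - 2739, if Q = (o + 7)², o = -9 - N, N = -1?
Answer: -941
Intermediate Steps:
o = -8 (o = -9 - 1*(-1) = -9 + 1 = -8)
Q = 1 (Q = (-8 + 7)² = (-1)² = 1)
(Q + 1797) - 2739 = (1 + 1797) - 2739 = 1798 - 2739 = -941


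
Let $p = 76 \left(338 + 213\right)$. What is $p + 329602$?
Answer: $371478$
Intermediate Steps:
$p = 41876$ ($p = 76 \cdot 551 = 41876$)
$p + 329602 = 41876 + 329602 = 371478$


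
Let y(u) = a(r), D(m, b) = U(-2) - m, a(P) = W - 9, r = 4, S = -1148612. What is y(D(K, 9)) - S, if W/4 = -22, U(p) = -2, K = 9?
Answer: 1148515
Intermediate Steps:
W = -88 (W = 4*(-22) = -88)
a(P) = -97 (a(P) = -88 - 9 = -97)
D(m, b) = -2 - m
y(u) = -97
y(D(K, 9)) - S = -97 - 1*(-1148612) = -97 + 1148612 = 1148515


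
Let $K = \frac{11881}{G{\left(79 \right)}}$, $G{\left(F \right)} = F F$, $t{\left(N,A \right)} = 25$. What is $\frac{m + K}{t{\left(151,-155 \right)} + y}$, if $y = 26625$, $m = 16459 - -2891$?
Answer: $\frac{120775231}{166322650} \approx 0.72615$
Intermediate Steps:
$G{\left(F \right)} = F^{2}$
$m = 19350$ ($m = 16459 + 2891 = 19350$)
$K = \frac{11881}{6241}$ ($K = \frac{11881}{79^{2}} = \frac{11881}{6241} \approx 1.9037$)
$\frac{m + K}{t{\left(151,-155 \right)} + y} = \frac{19350 + \frac{11881}{6241}}{25 + 26625} = \frac{120775231}{6241 \cdot 26650} = \frac{120775231}{6241} \cdot \frac{1}{26650} = \frac{120775231}{166322650}$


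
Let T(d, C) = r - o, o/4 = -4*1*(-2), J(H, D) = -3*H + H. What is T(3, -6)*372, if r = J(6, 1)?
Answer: -16368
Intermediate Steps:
J(H, D) = -2*H
o = 32 (o = 4*(-4*1*(-2)) = 4*(-4*(-2)) = 4*8 = 32)
r = -12 (r = -2*6 = -12)
T(d, C) = -44 (T(d, C) = -12 - 1*32 = -12 - 32 = -44)
T(3, -6)*372 = -44*372 = -16368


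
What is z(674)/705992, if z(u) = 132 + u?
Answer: 403/352996 ≈ 0.0011417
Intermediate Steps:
z(674)/705992 = (132 + 674)/705992 = 806*(1/705992) = 403/352996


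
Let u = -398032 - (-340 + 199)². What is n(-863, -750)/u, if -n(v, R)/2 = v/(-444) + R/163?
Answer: -4691/368843898 ≈ -1.2718e-5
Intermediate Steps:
n(v, R) = -2*R/163 + v/222 (n(v, R) = -2*(v/(-444) + R/163) = -2*(v*(-1/444) + R*(1/163)) = -2*(-v/444 + R/163) = -2*R/163 + v/222)
u = -417913 (u = -398032 - 1*(-141)² = -398032 - 1*19881 = -398032 - 19881 = -417913)
n(-863, -750)/u = (-2/163*(-750) + (1/222)*(-863))/(-417913) = (1500/163 - 863/222)*(-1/417913) = (192331/36186)*(-1/417913) = -4691/368843898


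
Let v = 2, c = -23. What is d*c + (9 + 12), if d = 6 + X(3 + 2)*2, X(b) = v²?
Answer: -301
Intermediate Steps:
X(b) = 4 (X(b) = 2² = 4)
d = 14 (d = 6 + 4*2 = 6 + 8 = 14)
d*c + (9 + 12) = 14*(-23) + (9 + 12) = -322 + 21 = -301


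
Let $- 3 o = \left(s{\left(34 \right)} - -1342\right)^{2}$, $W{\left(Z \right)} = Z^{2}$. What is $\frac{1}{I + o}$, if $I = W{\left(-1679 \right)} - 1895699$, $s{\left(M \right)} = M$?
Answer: $\frac{3}{876650} \approx 3.4221 \cdot 10^{-6}$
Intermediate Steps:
$o = - \frac{1893376}{3}$ ($o = - \frac{\left(34 - -1342\right)^{2}}{3} = - \frac{\left(34 + 1342\right)^{2}}{3} = - \frac{1376^{2}}{3} = \left(- \frac{1}{3}\right) 1893376 = - \frac{1893376}{3} \approx -6.3113 \cdot 10^{5}$)
$I = 923342$ ($I = \left(-1679\right)^{2} - 1895699 = 2819041 - 1895699 = 923342$)
$\frac{1}{I + o} = \frac{1}{923342 - \frac{1893376}{3}} = \frac{1}{\frac{876650}{3}} = \frac{3}{876650}$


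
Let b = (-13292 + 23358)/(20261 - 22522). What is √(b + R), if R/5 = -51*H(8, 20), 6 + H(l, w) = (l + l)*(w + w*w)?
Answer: 4*I*√11163688469/323 ≈ 1308.5*I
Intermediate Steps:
H(l, w) = -6 + 2*l*(w + w²) (H(l, w) = -6 + (l + l)*(w + w*w) = -6 + (2*l)*(w + w²) = -6 + 2*l*(w + w²))
R = -1712070 (R = 5*(-51*(-6 + 2*8*20 + 2*8*20²)) = 5*(-51*(-6 + 320 + 2*8*400)) = 5*(-51*(-6 + 320 + 6400)) = 5*(-51*6714) = 5*(-342414) = -1712070)
b = -1438/323 (b = 10066/(-2261) = 10066*(-1/2261) = -1438/323 ≈ -4.4520)
√(b + R) = √(-1438/323 - 1712070) = √(-553000048/323) = 4*I*√11163688469/323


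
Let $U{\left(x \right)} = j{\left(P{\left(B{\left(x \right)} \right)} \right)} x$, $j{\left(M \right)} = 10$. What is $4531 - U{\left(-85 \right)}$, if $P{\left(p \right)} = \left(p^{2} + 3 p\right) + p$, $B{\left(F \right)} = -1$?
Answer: $5381$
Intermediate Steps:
$P{\left(p \right)} = p^{2} + 4 p$
$U{\left(x \right)} = 10 x$
$4531 - U{\left(-85 \right)} = 4531 - 10 \left(-85\right) = 4531 - -850 = 4531 + 850 = 5381$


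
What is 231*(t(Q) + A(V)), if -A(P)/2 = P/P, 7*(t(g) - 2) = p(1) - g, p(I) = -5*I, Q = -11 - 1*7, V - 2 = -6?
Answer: 429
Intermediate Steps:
V = -4 (V = 2 - 6 = -4)
Q = -18 (Q = -11 - 7 = -18)
t(g) = 9/7 - g/7 (t(g) = 2 + (-5*1 - g)/7 = 2 + (-5 - g)/7 = 2 + (-5/7 - g/7) = 9/7 - g/7)
A(P) = -2 (A(P) = -2*P/P = -2*1 = -2)
231*(t(Q) + A(V)) = 231*((9/7 - 1/7*(-18)) - 2) = 231*((9/7 + 18/7) - 2) = 231*(27/7 - 2) = 231*(13/7) = 429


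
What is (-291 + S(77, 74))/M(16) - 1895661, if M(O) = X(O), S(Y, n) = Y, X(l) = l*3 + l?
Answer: -60661259/32 ≈ -1.8957e+6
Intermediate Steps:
X(l) = 4*l (X(l) = 3*l + l = 4*l)
M(O) = 4*O
(-291 + S(77, 74))/M(16) - 1895661 = (-291 + 77)/((4*16)) - 1895661 = -214/64 - 1895661 = -214*1/64 - 1895661 = -107/32 - 1895661 = -60661259/32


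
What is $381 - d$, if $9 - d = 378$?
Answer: $750$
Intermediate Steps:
$d = -369$ ($d = 9 - 378 = -369$)
$381 - d = 381 - -369 = 381 + 369 = 750$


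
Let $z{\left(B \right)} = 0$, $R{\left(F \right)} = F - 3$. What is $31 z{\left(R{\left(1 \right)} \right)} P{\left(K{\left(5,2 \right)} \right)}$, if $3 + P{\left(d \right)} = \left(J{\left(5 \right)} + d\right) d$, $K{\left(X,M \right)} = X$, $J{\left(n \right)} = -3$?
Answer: $0$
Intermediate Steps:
$R{\left(F \right)} = -3 + F$ ($R{\left(F \right)} = F - 3 = -3 + F$)
$P{\left(d \right)} = -3 + d \left(-3 + d\right)$ ($P{\left(d \right)} = -3 + \left(-3 + d\right) d = -3 + d \left(-3 + d\right)$)
$31 z{\left(R{\left(1 \right)} \right)} P{\left(K{\left(5,2 \right)} \right)} = 31 \cdot 0 \left(-3 + 5^{2} - 15\right) = 0 \left(-3 + 25 - 15\right) = 0 \cdot 7 = 0$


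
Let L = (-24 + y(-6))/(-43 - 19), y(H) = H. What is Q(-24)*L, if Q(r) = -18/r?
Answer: 45/124 ≈ 0.36290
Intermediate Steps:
L = 15/31 (L = (-24 - 6)/(-43 - 19) = -30/(-62) = -30*(-1/62) = 15/31 ≈ 0.48387)
Q(-24)*L = -18/(-24)*(15/31) = -18*(-1/24)*(15/31) = (¾)*(15/31) = 45/124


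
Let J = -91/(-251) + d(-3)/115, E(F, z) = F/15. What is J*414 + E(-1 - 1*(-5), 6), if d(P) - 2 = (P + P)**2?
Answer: 1081166/3765 ≈ 287.16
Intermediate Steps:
d(P) = 2 + 4*P**2 (d(P) = 2 + (P + P)**2 = 2 + (2*P)**2 = 2 + 4*P**2)
E(F, z) = F/15 (E(F, z) = F*(1/15) = F/15)
J = 20003/28865 (J = -91/(-251) + (2 + 4*(-3)**2)/115 = -91*(-1/251) + (2 + 4*9)*(1/115) = 91/251 + (2 + 36)*(1/115) = 91/251 + 38*(1/115) = 91/251 + 38/115 = 20003/28865 ≈ 0.69298)
J*414 + E(-1 - 1*(-5), 6) = (20003/28865)*414 + (-1 - 1*(-5))/15 = 360054/1255 + (-1 + 5)/15 = 360054/1255 + (1/15)*4 = 360054/1255 + 4/15 = 1081166/3765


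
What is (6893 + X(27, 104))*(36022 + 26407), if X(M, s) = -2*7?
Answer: 429449091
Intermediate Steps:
X(M, s) = -14
(6893 + X(27, 104))*(36022 + 26407) = (6893 - 14)*(36022 + 26407) = 6879*62429 = 429449091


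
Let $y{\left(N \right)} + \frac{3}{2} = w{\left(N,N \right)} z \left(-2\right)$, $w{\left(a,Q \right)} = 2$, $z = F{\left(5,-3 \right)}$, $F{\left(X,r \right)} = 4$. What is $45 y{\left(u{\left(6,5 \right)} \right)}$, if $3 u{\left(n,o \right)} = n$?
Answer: $- \frac{1575}{2} \approx -787.5$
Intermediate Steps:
$z = 4$
$u{\left(n,o \right)} = \frac{n}{3}$
$y{\left(N \right)} = - \frac{35}{2}$ ($y{\left(N \right)} = - \frac{3}{2} + 2 \cdot 4 \left(-2\right) = - \frac{3}{2} + 2 \left(-8\right) = - \frac{3}{2} - 16 = - \frac{35}{2}$)
$45 y{\left(u{\left(6,5 \right)} \right)} = 45 \left(- \frac{35}{2}\right) = - \frac{1575}{2}$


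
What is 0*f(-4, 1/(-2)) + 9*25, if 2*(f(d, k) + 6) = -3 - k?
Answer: 225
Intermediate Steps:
f(d, k) = -15/2 - k/2 (f(d, k) = -6 + (-3 - k)/2 = -6 + (-3/2 - k/2) = -15/2 - k/2)
0*f(-4, 1/(-2)) + 9*25 = 0*(-15/2 - ½/(-2)) + 9*25 = 0*(-15/2 - ½*(-½)) + 225 = 0*(-15/2 + ¼) + 225 = 0*(-29/4) + 225 = 0 + 225 = 225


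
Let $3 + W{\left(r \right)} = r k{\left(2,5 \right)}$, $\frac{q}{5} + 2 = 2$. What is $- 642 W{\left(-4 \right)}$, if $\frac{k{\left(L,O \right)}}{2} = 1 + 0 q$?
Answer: $7062$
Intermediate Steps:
$q = 0$ ($q = -10 + 5 \cdot 2 = -10 + 10 = 0$)
$k{\left(L,O \right)} = 2$ ($k{\left(L,O \right)} = 2 \left(1 + 0 \cdot 0\right) = 2 \left(1 + 0\right) = 2 \cdot 1 = 2$)
$W{\left(r \right)} = -3 + 2 r$ ($W{\left(r \right)} = -3 + r 2 = -3 + 2 r$)
$- 642 W{\left(-4 \right)} = - 642 \left(-3 + 2 \left(-4\right)\right) = - 642 \left(-3 - 8\right) = \left(-642\right) \left(-11\right) = 7062$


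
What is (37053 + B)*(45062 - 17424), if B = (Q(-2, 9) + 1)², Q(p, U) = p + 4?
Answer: 1024319556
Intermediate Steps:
Q(p, U) = 4 + p
B = 9 (B = ((4 - 2) + 1)² = (2 + 1)² = 3² = 9)
(37053 + B)*(45062 - 17424) = (37053 + 9)*(45062 - 17424) = 37062*27638 = 1024319556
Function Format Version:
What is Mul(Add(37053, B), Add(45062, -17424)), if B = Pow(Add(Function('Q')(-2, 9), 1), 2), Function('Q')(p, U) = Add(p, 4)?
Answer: 1024319556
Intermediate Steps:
Function('Q')(p, U) = Add(4, p)
B = 9 (B = Pow(Add(Add(4, -2), 1), 2) = Pow(Add(2, 1), 2) = Pow(3, 2) = 9)
Mul(Add(37053, B), Add(45062, -17424)) = Mul(Add(37053, 9), Add(45062, -17424)) = Mul(37062, 27638) = 1024319556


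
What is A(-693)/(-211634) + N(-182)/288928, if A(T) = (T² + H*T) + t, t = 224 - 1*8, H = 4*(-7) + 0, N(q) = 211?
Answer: -72190747829/30573494176 ≈ -2.3612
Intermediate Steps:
H = -28 (H = -28 + 0 = -28)
t = 216 (t = 224 - 8 = 216)
A(T) = 216 + T² - 28*T (A(T) = (T² - 28*T) + 216 = 216 + T² - 28*T)
A(-693)/(-211634) + N(-182)/288928 = (216 + (-693)² - 28*(-693))/(-211634) + 211/288928 = (216 + 480249 + 19404)*(-1/211634) + 211*(1/288928) = 499869*(-1/211634) + 211/288928 = -499869/211634 + 211/288928 = -72190747829/30573494176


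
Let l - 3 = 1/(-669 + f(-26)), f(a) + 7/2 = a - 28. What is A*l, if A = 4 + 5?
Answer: 39213/1453 ≈ 26.988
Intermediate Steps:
f(a) = -63/2 + a (f(a) = -7/2 + (a - 28) = -7/2 + (-28 + a) = -63/2 + a)
A = 9
l = 4357/1453 (l = 3 + 1/(-669 + (-63/2 - 26)) = 3 + 1/(-669 - 115/2) = 3 + 1/(-1453/2) = 3 - 2/1453 = 4357/1453 ≈ 2.9986)
A*l = 9*(4357/1453) = 39213/1453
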